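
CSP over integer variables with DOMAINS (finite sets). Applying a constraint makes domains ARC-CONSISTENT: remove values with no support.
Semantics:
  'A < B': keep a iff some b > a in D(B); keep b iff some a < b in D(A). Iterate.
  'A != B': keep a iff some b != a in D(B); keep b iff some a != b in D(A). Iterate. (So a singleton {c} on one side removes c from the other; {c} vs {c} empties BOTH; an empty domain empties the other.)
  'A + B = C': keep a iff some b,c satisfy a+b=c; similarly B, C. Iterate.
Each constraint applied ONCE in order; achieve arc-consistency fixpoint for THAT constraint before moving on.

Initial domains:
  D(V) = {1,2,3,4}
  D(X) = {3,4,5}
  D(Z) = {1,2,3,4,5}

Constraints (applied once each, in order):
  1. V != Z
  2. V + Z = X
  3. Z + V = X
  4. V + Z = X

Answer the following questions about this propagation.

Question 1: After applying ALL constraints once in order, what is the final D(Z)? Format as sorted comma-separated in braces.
Answer: {1,2,3,4}

Derivation:
Constraint 1 (V != Z) on D(V)={1,2,3,4} D(Z)={1,2,3,4,5}: no change
Constraint 2 (V + Z = X) on D(V)={1,2,3,4} D(Z)={1,2,3,4,5} D(X)={3,4,5}: Z {1,2,3,4,5}->{1,2,3,4}
Constraint 3 (Z + V = X) on D(Z)={1,2,3,4} D(V)={1,2,3,4} D(X)={3,4,5}: no change
Constraint 4 (V + Z = X) on D(V)={1,2,3,4} D(Z)={1,2,3,4} D(X)={3,4,5}: no change
So after all 4 constraints: D(Z) = {1,2,3,4}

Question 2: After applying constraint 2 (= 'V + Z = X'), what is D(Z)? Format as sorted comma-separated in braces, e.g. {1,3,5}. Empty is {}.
Answer: {1,2,3,4}

Derivation:
Constraint 1 (V != Z) on D(V)={1,2,3,4} D(Z)={1,2,3,4,5}: no change
Constraint 2 (V + Z = X) on D(V)={1,2,3,4} D(Z)={1,2,3,4,5} D(X)={3,4,5}: Z {1,2,3,4,5}->{1,2,3,4}
So after constraint 2: D(Z) = {1,2,3,4}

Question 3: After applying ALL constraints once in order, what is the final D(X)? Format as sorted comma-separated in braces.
Constraint 1 (V != Z) on D(V)={1,2,3,4} D(Z)={1,2,3,4,5}: no change
Constraint 2 (V + Z = X) on D(V)={1,2,3,4} D(Z)={1,2,3,4,5} D(X)={3,4,5}: Z {1,2,3,4,5}->{1,2,3,4}
Constraint 3 (Z + V = X) on D(Z)={1,2,3,4} D(V)={1,2,3,4} D(X)={3,4,5}: no change
Constraint 4 (V + Z = X) on D(V)={1,2,3,4} D(Z)={1,2,3,4} D(X)={3,4,5}: no change
So after all 4 constraints: D(X) = {3,4,5}

Answer: {3,4,5}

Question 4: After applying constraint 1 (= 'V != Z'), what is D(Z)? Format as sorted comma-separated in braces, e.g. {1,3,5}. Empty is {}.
Answer: {1,2,3,4,5}

Derivation:
Constraint 1 (V != Z) on D(V)={1,2,3,4} D(Z)={1,2,3,4,5}: no change
So after constraint 1: D(Z) = {1,2,3,4,5}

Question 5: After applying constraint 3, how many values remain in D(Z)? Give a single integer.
Constraint 1 (V != Z) on D(V)={1,2,3,4} D(Z)={1,2,3,4,5}: no change
Constraint 2 (V + Z = X) on D(V)={1,2,3,4} D(Z)={1,2,3,4,5} D(X)={3,4,5}: Z {1,2,3,4,5}->{1,2,3,4}
Constraint 3 (Z + V = X) on D(Z)={1,2,3,4} D(V)={1,2,3,4} D(X)={3,4,5}: no change
So after constraint 3: D(Z)={1,2,3,4}, size = 4

Answer: 4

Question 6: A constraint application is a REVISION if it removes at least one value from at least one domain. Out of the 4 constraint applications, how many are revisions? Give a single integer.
Constraint 1 (V != Z) on D(V)={1,2,3,4} D(Z)={1,2,3,4,5}: no change => not a revision
Constraint 2 (V + Z = X) on D(V)={1,2,3,4} D(Z)={1,2,3,4,5} D(X)={3,4,5}: Z {1,2,3,4,5}->{1,2,3,4} => REVISION
Constraint 3 (Z + V = X) on D(Z)={1,2,3,4} D(V)={1,2,3,4} D(X)={3,4,5}: no change => not a revision
Constraint 4 (V + Z = X) on D(V)={1,2,3,4} D(Z)={1,2,3,4} D(X)={3,4,5}: no change => not a revision
Total revisions = 1

Answer: 1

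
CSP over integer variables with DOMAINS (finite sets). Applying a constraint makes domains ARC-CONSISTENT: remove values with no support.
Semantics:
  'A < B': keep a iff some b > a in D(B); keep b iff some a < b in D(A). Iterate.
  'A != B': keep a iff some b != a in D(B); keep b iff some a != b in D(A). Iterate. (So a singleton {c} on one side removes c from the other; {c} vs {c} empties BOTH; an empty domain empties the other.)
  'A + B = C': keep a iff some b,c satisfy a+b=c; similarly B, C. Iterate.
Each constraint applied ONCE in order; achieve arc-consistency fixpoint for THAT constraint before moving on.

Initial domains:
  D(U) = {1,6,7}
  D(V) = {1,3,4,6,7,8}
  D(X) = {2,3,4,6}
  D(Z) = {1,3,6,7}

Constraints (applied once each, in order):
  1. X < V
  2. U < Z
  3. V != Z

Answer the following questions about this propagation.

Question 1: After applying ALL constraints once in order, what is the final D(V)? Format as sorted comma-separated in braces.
Constraint 1 (X < V) on D(X)={2,3,4,6} D(V)={1,3,4,6,7,8}: V {1,3,4,6,7,8}->{3,4,6,7,8}
Constraint 2 (U < Z) on D(U)={1,6,7} D(Z)={1,3,6,7}: U {1,6,7}->{1,6}; Z {1,3,6,7}->{3,6,7}
Constraint 3 (V != Z) on D(V)={3,4,6,7,8} D(Z)={3,6,7}: no change
So after all 3 constraints: D(V) = {3,4,6,7,8}

Answer: {3,4,6,7,8}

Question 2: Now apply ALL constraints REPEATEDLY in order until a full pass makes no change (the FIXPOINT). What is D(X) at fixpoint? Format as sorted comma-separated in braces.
pass 0 (initial): D(X)={2,3,4,6}
pass 1: U {1,6,7}->{1,6}; V {1,3,4,6,7,8}->{3,4,6,7,8}; Z {1,3,6,7}->{3,6,7}
pass 2: no change
Fixpoint after 2 passes: D(X) = {2,3,4,6}

Answer: {2,3,4,6}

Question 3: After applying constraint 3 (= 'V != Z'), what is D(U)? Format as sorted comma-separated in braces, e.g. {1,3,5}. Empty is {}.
Answer: {1,6}

Derivation:
Constraint 1 (X < V) on D(X)={2,3,4,6} D(V)={1,3,4,6,7,8}: V {1,3,4,6,7,8}->{3,4,6,7,8}
Constraint 2 (U < Z) on D(U)={1,6,7} D(Z)={1,3,6,7}: U {1,6,7}->{1,6}; Z {1,3,6,7}->{3,6,7}
Constraint 3 (V != Z) on D(V)={3,4,6,7,8} D(Z)={3,6,7}: no change
So after constraint 3: D(U) = {1,6}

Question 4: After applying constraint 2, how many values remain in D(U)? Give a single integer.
Answer: 2

Derivation:
Constraint 1 (X < V) on D(X)={2,3,4,6} D(V)={1,3,4,6,7,8}: V {1,3,4,6,7,8}->{3,4,6,7,8}
Constraint 2 (U < Z) on D(U)={1,6,7} D(Z)={1,3,6,7}: U {1,6,7}->{1,6}; Z {1,3,6,7}->{3,6,7}
So after constraint 2: D(U)={1,6}, size = 2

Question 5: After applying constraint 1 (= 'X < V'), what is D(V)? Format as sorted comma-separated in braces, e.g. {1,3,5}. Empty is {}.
Answer: {3,4,6,7,8}

Derivation:
Constraint 1 (X < V) on D(X)={2,3,4,6} D(V)={1,3,4,6,7,8}: V {1,3,4,6,7,8}->{3,4,6,7,8}
So after constraint 1: D(V) = {3,4,6,7,8}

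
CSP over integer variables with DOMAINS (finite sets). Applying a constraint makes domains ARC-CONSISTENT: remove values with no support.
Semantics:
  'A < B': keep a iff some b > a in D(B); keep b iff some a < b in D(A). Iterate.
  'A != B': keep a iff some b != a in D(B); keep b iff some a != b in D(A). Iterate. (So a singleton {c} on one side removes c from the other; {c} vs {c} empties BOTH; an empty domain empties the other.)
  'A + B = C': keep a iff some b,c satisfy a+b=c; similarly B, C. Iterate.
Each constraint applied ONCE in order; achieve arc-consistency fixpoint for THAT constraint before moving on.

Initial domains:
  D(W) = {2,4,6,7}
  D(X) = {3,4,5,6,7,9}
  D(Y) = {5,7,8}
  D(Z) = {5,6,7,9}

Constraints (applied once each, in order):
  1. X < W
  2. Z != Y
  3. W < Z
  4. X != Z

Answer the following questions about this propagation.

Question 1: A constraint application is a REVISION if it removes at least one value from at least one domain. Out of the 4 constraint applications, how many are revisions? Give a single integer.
Answer: 1

Derivation:
Constraint 1 (X < W) on D(X)={3,4,5,6,7,9} D(W)={2,4,6,7}: X {3,4,5,6,7,9}->{3,4,5,6}; W {2,4,6,7}->{4,6,7} => REVISION
Constraint 2 (Z != Y) on D(Z)={5,6,7,9} D(Y)={5,7,8}: no change => not a revision
Constraint 3 (W < Z) on D(W)={4,6,7} D(Z)={5,6,7,9}: no change => not a revision
Constraint 4 (X != Z) on D(X)={3,4,5,6} D(Z)={5,6,7,9}: no change => not a revision
Total revisions = 1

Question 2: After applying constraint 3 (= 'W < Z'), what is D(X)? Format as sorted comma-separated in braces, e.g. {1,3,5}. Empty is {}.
Answer: {3,4,5,6}

Derivation:
Constraint 1 (X < W) on D(X)={3,4,5,6,7,9} D(W)={2,4,6,7}: X {3,4,5,6,7,9}->{3,4,5,6}; W {2,4,6,7}->{4,6,7}
Constraint 2 (Z != Y) on D(Z)={5,6,7,9} D(Y)={5,7,8}: no change
Constraint 3 (W < Z) on D(W)={4,6,7} D(Z)={5,6,7,9}: no change
So after constraint 3: D(X) = {3,4,5,6}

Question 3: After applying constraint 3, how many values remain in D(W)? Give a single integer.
Constraint 1 (X < W) on D(X)={3,4,5,6,7,9} D(W)={2,4,6,7}: X {3,4,5,6,7,9}->{3,4,5,6}; W {2,4,6,7}->{4,6,7}
Constraint 2 (Z != Y) on D(Z)={5,6,7,9} D(Y)={5,7,8}: no change
Constraint 3 (W < Z) on D(W)={4,6,7} D(Z)={5,6,7,9}: no change
So after constraint 3: D(W)={4,6,7}, size = 3

Answer: 3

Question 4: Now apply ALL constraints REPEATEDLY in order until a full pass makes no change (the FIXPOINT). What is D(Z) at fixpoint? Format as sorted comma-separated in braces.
pass 0 (initial): D(Z)={5,6,7,9}
pass 1: W {2,4,6,7}->{4,6,7}; X {3,4,5,6,7,9}->{3,4,5,6}
pass 2: no change
Fixpoint after 2 passes: D(Z) = {5,6,7,9}

Answer: {5,6,7,9}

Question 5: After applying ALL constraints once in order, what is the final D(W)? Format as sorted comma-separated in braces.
Answer: {4,6,7}

Derivation:
Constraint 1 (X < W) on D(X)={3,4,5,6,7,9} D(W)={2,4,6,7}: X {3,4,5,6,7,9}->{3,4,5,6}; W {2,4,6,7}->{4,6,7}
Constraint 2 (Z != Y) on D(Z)={5,6,7,9} D(Y)={5,7,8}: no change
Constraint 3 (W < Z) on D(W)={4,6,7} D(Z)={5,6,7,9}: no change
Constraint 4 (X != Z) on D(X)={3,4,5,6} D(Z)={5,6,7,9}: no change
So after all 4 constraints: D(W) = {4,6,7}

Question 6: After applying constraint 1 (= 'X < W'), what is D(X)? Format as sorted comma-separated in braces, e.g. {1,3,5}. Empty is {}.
Constraint 1 (X < W) on D(X)={3,4,5,6,7,9} D(W)={2,4,6,7}: X {3,4,5,6,7,9}->{3,4,5,6}; W {2,4,6,7}->{4,6,7}
So after constraint 1: D(X) = {3,4,5,6}

Answer: {3,4,5,6}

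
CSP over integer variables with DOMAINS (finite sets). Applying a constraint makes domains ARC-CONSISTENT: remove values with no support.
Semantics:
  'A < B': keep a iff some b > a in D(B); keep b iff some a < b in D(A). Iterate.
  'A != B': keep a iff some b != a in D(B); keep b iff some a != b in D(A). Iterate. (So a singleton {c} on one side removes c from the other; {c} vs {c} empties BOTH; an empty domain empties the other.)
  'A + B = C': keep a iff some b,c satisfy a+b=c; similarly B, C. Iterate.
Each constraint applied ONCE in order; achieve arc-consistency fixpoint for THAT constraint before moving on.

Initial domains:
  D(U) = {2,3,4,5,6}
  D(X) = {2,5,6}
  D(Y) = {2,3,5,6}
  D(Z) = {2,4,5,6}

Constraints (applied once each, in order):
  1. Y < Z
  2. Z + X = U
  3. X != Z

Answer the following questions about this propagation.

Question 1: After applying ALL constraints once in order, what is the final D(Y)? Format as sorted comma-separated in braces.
Answer: {2,3,5}

Derivation:
Constraint 1 (Y < Z) on D(Y)={2,3,5,6} D(Z)={2,4,5,6}: Y {2,3,5,6}->{2,3,5}; Z {2,4,5,6}->{4,5,6}
Constraint 2 (Z + X = U) on D(Z)={4,5,6} D(X)={2,5,6} D(U)={2,3,4,5,6}: Z {4,5,6}->{4}; X {2,5,6}->{2}; U {2,3,4,5,6}->{6}
Constraint 3 (X != Z) on D(X)={2} D(Z)={4}: no change
So after all 3 constraints: D(Y) = {2,3,5}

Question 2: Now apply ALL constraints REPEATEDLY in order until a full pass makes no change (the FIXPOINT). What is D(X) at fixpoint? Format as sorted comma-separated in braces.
pass 0 (initial): D(X)={2,5,6}
pass 1: U {2,3,4,5,6}->{6}; X {2,5,6}->{2}; Y {2,3,5,6}->{2,3,5}; Z {2,4,5,6}->{4}
pass 2: Y {2,3,5}->{2,3}
pass 3: no change
Fixpoint after 3 passes: D(X) = {2}

Answer: {2}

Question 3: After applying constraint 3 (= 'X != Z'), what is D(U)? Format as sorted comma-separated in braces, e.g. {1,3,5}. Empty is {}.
Constraint 1 (Y < Z) on D(Y)={2,3,5,6} D(Z)={2,4,5,6}: Y {2,3,5,6}->{2,3,5}; Z {2,4,5,6}->{4,5,6}
Constraint 2 (Z + X = U) on D(Z)={4,5,6} D(X)={2,5,6} D(U)={2,3,4,5,6}: Z {4,5,6}->{4}; X {2,5,6}->{2}; U {2,3,4,5,6}->{6}
Constraint 3 (X != Z) on D(X)={2} D(Z)={4}: no change
So after constraint 3: D(U) = {6}

Answer: {6}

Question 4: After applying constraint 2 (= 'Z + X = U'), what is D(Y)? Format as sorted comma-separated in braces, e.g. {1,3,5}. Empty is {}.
Constraint 1 (Y < Z) on D(Y)={2,3,5,6} D(Z)={2,4,5,6}: Y {2,3,5,6}->{2,3,5}; Z {2,4,5,6}->{4,5,6}
Constraint 2 (Z + X = U) on D(Z)={4,5,6} D(X)={2,5,6} D(U)={2,3,4,5,6}: Z {4,5,6}->{4}; X {2,5,6}->{2}; U {2,3,4,5,6}->{6}
So after constraint 2: D(Y) = {2,3,5}

Answer: {2,3,5}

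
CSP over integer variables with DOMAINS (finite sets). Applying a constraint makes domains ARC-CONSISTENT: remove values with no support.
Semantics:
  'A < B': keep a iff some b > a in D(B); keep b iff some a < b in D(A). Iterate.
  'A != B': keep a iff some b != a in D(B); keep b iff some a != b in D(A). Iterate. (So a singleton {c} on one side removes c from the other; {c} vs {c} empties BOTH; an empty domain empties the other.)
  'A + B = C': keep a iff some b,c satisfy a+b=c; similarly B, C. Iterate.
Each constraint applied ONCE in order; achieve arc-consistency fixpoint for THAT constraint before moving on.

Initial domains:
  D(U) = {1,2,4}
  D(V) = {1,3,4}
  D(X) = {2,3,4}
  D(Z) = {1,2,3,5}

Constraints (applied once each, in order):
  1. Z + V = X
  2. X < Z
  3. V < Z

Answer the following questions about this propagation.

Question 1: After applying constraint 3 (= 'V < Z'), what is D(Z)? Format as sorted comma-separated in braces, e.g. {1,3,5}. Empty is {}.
Answer: {3}

Derivation:
Constraint 1 (Z + V = X) on D(Z)={1,2,3,5} D(V)={1,3,4} D(X)={2,3,4}: Z {1,2,3,5}->{1,2,3}; V {1,3,4}->{1,3}
Constraint 2 (X < Z) on D(X)={2,3,4} D(Z)={1,2,3}: X {2,3,4}->{2}; Z {1,2,3}->{3}
Constraint 3 (V < Z) on D(V)={1,3} D(Z)={3}: V {1,3}->{1}
So after constraint 3: D(Z) = {3}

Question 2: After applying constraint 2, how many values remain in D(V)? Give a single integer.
Constraint 1 (Z + V = X) on D(Z)={1,2,3,5} D(V)={1,3,4} D(X)={2,3,4}: Z {1,2,3,5}->{1,2,3}; V {1,3,4}->{1,3}
Constraint 2 (X < Z) on D(X)={2,3,4} D(Z)={1,2,3}: X {2,3,4}->{2}; Z {1,2,3}->{3}
So after constraint 2: D(V)={1,3}, size = 2

Answer: 2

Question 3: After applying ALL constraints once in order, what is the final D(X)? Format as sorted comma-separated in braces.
Answer: {2}

Derivation:
Constraint 1 (Z + V = X) on D(Z)={1,2,3,5} D(V)={1,3,4} D(X)={2,3,4}: Z {1,2,3,5}->{1,2,3}; V {1,3,4}->{1,3}
Constraint 2 (X < Z) on D(X)={2,3,4} D(Z)={1,2,3}: X {2,3,4}->{2}; Z {1,2,3}->{3}
Constraint 3 (V < Z) on D(V)={1,3} D(Z)={3}: V {1,3}->{1}
So after all 3 constraints: D(X) = {2}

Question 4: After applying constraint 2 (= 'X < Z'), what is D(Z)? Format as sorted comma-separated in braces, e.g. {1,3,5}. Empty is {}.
Constraint 1 (Z + V = X) on D(Z)={1,2,3,5} D(V)={1,3,4} D(X)={2,3,4}: Z {1,2,3,5}->{1,2,3}; V {1,3,4}->{1,3}
Constraint 2 (X < Z) on D(X)={2,3,4} D(Z)={1,2,3}: X {2,3,4}->{2}; Z {1,2,3}->{3}
So after constraint 2: D(Z) = {3}

Answer: {3}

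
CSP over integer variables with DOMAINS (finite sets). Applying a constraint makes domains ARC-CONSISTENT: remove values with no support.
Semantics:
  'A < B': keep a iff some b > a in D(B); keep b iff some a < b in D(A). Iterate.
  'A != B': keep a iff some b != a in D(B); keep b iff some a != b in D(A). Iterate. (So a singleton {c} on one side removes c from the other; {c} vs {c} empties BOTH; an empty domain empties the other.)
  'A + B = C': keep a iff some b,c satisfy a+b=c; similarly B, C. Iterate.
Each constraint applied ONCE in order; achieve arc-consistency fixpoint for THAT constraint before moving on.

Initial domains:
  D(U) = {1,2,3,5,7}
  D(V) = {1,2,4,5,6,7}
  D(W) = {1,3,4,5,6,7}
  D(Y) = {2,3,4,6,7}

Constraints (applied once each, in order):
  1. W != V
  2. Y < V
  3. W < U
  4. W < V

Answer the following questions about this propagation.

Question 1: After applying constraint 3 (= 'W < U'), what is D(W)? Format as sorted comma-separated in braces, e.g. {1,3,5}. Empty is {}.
Constraint 1 (W != V) on D(W)={1,3,4,5,6,7} D(V)={1,2,4,5,6,7}: no change
Constraint 2 (Y < V) on D(Y)={2,3,4,6,7} D(V)={1,2,4,5,6,7}: Y {2,3,4,6,7}->{2,3,4,6}; V {1,2,4,5,6,7}->{4,5,6,7}
Constraint 3 (W < U) on D(W)={1,3,4,5,6,7} D(U)={1,2,3,5,7}: W {1,3,4,5,6,7}->{1,3,4,5,6}; U {1,2,3,5,7}->{2,3,5,7}
So after constraint 3: D(W) = {1,3,4,5,6}

Answer: {1,3,4,5,6}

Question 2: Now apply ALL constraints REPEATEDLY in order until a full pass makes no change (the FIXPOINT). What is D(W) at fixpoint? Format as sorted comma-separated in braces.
Answer: {1,3,4,5,6}

Derivation:
pass 0 (initial): D(W)={1,3,4,5,6,7}
pass 1: U {1,2,3,5,7}->{2,3,5,7}; V {1,2,4,5,6,7}->{4,5,6,7}; W {1,3,4,5,6,7}->{1,3,4,5,6}; Y {2,3,4,6,7}->{2,3,4,6}
pass 2: no change
Fixpoint after 2 passes: D(W) = {1,3,4,5,6}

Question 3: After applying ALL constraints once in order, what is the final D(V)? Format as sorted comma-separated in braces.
Constraint 1 (W != V) on D(W)={1,3,4,5,6,7} D(V)={1,2,4,5,6,7}: no change
Constraint 2 (Y < V) on D(Y)={2,3,4,6,7} D(V)={1,2,4,5,6,7}: Y {2,3,4,6,7}->{2,3,4,6}; V {1,2,4,5,6,7}->{4,5,6,7}
Constraint 3 (W < U) on D(W)={1,3,4,5,6,7} D(U)={1,2,3,5,7}: W {1,3,4,5,6,7}->{1,3,4,5,6}; U {1,2,3,5,7}->{2,3,5,7}
Constraint 4 (W < V) on D(W)={1,3,4,5,6} D(V)={4,5,6,7}: no change
So after all 4 constraints: D(V) = {4,5,6,7}

Answer: {4,5,6,7}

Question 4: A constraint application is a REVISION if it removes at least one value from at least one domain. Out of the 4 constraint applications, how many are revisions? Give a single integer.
Answer: 2

Derivation:
Constraint 1 (W != V) on D(W)={1,3,4,5,6,7} D(V)={1,2,4,5,6,7}: no change => not a revision
Constraint 2 (Y < V) on D(Y)={2,3,4,6,7} D(V)={1,2,4,5,6,7}: Y {2,3,4,6,7}->{2,3,4,6}; V {1,2,4,5,6,7}->{4,5,6,7} => REVISION
Constraint 3 (W < U) on D(W)={1,3,4,5,6,7} D(U)={1,2,3,5,7}: W {1,3,4,5,6,7}->{1,3,4,5,6}; U {1,2,3,5,7}->{2,3,5,7} => REVISION
Constraint 4 (W < V) on D(W)={1,3,4,5,6} D(V)={4,5,6,7}: no change => not a revision
Total revisions = 2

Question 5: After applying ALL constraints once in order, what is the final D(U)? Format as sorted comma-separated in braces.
Answer: {2,3,5,7}

Derivation:
Constraint 1 (W != V) on D(W)={1,3,4,5,6,7} D(V)={1,2,4,5,6,7}: no change
Constraint 2 (Y < V) on D(Y)={2,3,4,6,7} D(V)={1,2,4,5,6,7}: Y {2,3,4,6,7}->{2,3,4,6}; V {1,2,4,5,6,7}->{4,5,6,7}
Constraint 3 (W < U) on D(W)={1,3,4,5,6,7} D(U)={1,2,3,5,7}: W {1,3,4,5,6,7}->{1,3,4,5,6}; U {1,2,3,5,7}->{2,3,5,7}
Constraint 4 (W < V) on D(W)={1,3,4,5,6} D(V)={4,5,6,7}: no change
So after all 4 constraints: D(U) = {2,3,5,7}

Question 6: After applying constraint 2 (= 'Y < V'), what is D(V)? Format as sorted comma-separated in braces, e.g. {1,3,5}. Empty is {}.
Constraint 1 (W != V) on D(W)={1,3,4,5,6,7} D(V)={1,2,4,5,6,7}: no change
Constraint 2 (Y < V) on D(Y)={2,3,4,6,7} D(V)={1,2,4,5,6,7}: Y {2,3,4,6,7}->{2,3,4,6}; V {1,2,4,5,6,7}->{4,5,6,7}
So after constraint 2: D(V) = {4,5,6,7}

Answer: {4,5,6,7}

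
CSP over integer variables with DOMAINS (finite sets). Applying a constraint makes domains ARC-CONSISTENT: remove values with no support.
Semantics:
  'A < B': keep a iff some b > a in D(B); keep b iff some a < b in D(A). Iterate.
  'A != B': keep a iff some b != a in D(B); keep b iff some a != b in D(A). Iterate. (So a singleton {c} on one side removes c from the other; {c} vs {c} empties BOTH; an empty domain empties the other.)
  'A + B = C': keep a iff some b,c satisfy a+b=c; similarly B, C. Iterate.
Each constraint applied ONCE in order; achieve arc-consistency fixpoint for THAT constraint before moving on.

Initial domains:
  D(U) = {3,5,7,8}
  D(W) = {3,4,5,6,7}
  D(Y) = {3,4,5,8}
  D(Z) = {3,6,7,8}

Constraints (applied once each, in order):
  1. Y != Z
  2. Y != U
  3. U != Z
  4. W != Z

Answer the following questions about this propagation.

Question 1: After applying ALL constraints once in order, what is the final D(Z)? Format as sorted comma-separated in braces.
Constraint 1 (Y != Z) on D(Y)={3,4,5,8} D(Z)={3,6,7,8}: no change
Constraint 2 (Y != U) on D(Y)={3,4,5,8} D(U)={3,5,7,8}: no change
Constraint 3 (U != Z) on D(U)={3,5,7,8} D(Z)={3,6,7,8}: no change
Constraint 4 (W != Z) on D(W)={3,4,5,6,7} D(Z)={3,6,7,8}: no change
So after all 4 constraints: D(Z) = {3,6,7,8}

Answer: {3,6,7,8}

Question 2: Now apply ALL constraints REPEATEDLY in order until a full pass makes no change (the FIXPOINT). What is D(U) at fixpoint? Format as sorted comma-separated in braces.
pass 0 (initial): D(U)={3,5,7,8}
pass 1: no change
Fixpoint after 1 passes: D(U) = {3,5,7,8}

Answer: {3,5,7,8}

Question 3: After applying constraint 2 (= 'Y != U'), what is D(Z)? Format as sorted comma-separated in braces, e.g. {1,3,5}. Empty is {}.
Answer: {3,6,7,8}

Derivation:
Constraint 1 (Y != Z) on D(Y)={3,4,5,8} D(Z)={3,6,7,8}: no change
Constraint 2 (Y != U) on D(Y)={3,4,5,8} D(U)={3,5,7,8}: no change
So after constraint 2: D(Z) = {3,6,7,8}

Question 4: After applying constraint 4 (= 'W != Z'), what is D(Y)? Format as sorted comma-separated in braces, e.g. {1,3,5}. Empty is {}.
Answer: {3,4,5,8}

Derivation:
Constraint 1 (Y != Z) on D(Y)={3,4,5,8} D(Z)={3,6,7,8}: no change
Constraint 2 (Y != U) on D(Y)={3,4,5,8} D(U)={3,5,7,8}: no change
Constraint 3 (U != Z) on D(U)={3,5,7,8} D(Z)={3,6,7,8}: no change
Constraint 4 (W != Z) on D(W)={3,4,5,6,7} D(Z)={3,6,7,8}: no change
So after constraint 4: D(Y) = {3,4,5,8}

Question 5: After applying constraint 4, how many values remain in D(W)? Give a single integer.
Answer: 5

Derivation:
Constraint 1 (Y != Z) on D(Y)={3,4,5,8} D(Z)={3,6,7,8}: no change
Constraint 2 (Y != U) on D(Y)={3,4,5,8} D(U)={3,5,7,8}: no change
Constraint 3 (U != Z) on D(U)={3,5,7,8} D(Z)={3,6,7,8}: no change
Constraint 4 (W != Z) on D(W)={3,4,5,6,7} D(Z)={3,6,7,8}: no change
So after constraint 4: D(W)={3,4,5,6,7}, size = 5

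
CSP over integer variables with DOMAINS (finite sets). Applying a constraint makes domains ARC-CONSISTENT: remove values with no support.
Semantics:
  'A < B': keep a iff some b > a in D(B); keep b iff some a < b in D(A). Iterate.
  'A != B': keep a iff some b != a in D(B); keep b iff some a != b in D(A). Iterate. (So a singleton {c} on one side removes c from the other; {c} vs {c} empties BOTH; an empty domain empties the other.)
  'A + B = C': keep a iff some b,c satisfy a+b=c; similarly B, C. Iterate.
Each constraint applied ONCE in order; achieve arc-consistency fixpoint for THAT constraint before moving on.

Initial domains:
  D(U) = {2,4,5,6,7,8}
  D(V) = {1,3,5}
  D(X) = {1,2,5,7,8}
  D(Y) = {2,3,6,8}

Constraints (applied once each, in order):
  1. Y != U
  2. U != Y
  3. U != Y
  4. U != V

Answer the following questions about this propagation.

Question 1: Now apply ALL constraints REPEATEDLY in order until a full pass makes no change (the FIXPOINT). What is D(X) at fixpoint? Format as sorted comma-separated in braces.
pass 0 (initial): D(X)={1,2,5,7,8}
pass 1: no change
Fixpoint after 1 passes: D(X) = {1,2,5,7,8}

Answer: {1,2,5,7,8}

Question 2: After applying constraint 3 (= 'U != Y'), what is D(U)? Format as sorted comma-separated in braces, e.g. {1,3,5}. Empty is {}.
Constraint 1 (Y != U) on D(Y)={2,3,6,8} D(U)={2,4,5,6,7,8}: no change
Constraint 2 (U != Y) on D(U)={2,4,5,6,7,8} D(Y)={2,3,6,8}: no change
Constraint 3 (U != Y) on D(U)={2,4,5,6,7,8} D(Y)={2,3,6,8}: no change
So after constraint 3: D(U) = {2,4,5,6,7,8}

Answer: {2,4,5,6,7,8}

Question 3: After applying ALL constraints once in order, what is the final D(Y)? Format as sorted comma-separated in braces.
Constraint 1 (Y != U) on D(Y)={2,3,6,8} D(U)={2,4,5,6,7,8}: no change
Constraint 2 (U != Y) on D(U)={2,4,5,6,7,8} D(Y)={2,3,6,8}: no change
Constraint 3 (U != Y) on D(U)={2,4,5,6,7,8} D(Y)={2,3,6,8}: no change
Constraint 4 (U != V) on D(U)={2,4,5,6,7,8} D(V)={1,3,5}: no change
So after all 4 constraints: D(Y) = {2,3,6,8}

Answer: {2,3,6,8}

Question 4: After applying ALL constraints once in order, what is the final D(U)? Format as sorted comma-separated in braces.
Constraint 1 (Y != U) on D(Y)={2,3,6,8} D(U)={2,4,5,6,7,8}: no change
Constraint 2 (U != Y) on D(U)={2,4,5,6,7,8} D(Y)={2,3,6,8}: no change
Constraint 3 (U != Y) on D(U)={2,4,5,6,7,8} D(Y)={2,3,6,8}: no change
Constraint 4 (U != V) on D(U)={2,4,5,6,7,8} D(V)={1,3,5}: no change
So after all 4 constraints: D(U) = {2,4,5,6,7,8}

Answer: {2,4,5,6,7,8}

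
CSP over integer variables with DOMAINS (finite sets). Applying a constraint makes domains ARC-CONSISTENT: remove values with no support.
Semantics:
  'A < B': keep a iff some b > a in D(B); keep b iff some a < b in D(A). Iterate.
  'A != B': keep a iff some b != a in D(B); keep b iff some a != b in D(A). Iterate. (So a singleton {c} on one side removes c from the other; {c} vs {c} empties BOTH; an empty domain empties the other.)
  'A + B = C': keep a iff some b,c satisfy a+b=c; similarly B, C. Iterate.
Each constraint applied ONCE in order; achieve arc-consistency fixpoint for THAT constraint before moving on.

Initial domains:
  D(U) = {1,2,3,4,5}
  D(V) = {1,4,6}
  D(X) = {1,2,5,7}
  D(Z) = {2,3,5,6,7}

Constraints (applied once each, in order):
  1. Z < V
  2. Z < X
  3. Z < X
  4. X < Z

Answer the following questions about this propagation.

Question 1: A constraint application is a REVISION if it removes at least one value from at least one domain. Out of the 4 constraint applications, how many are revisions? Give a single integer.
Answer: 3

Derivation:
Constraint 1 (Z < V) on D(Z)={2,3,5,6,7} D(V)={1,4,6}: Z {2,3,5,6,7}->{2,3,5}; V {1,4,6}->{4,6} => REVISION
Constraint 2 (Z < X) on D(Z)={2,3,5} D(X)={1,2,5,7}: X {1,2,5,7}->{5,7} => REVISION
Constraint 3 (Z < X) on D(Z)={2,3,5} D(X)={5,7}: no change => not a revision
Constraint 4 (X < Z) on D(X)={5,7} D(Z)={2,3,5}: X {5,7}->{}; Z {2,3,5}->{} => REVISION
Total revisions = 3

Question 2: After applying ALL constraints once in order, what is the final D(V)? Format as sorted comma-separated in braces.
Answer: {4,6}

Derivation:
Constraint 1 (Z < V) on D(Z)={2,3,5,6,7} D(V)={1,4,6}: Z {2,3,5,6,7}->{2,3,5}; V {1,4,6}->{4,6}
Constraint 2 (Z < X) on D(Z)={2,3,5} D(X)={1,2,5,7}: X {1,2,5,7}->{5,7}
Constraint 3 (Z < X) on D(Z)={2,3,5} D(X)={5,7}: no change
Constraint 4 (X < Z) on D(X)={5,7} D(Z)={2,3,5}: X {5,7}->{}; Z {2,3,5}->{}
So after all 4 constraints: D(V) = {4,6}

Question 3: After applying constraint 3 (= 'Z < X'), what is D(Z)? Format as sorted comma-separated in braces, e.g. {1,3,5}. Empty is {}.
Answer: {2,3,5}

Derivation:
Constraint 1 (Z < V) on D(Z)={2,3,5,6,7} D(V)={1,4,6}: Z {2,3,5,6,7}->{2,3,5}; V {1,4,6}->{4,6}
Constraint 2 (Z < X) on D(Z)={2,3,5} D(X)={1,2,5,7}: X {1,2,5,7}->{5,7}
Constraint 3 (Z < X) on D(Z)={2,3,5} D(X)={5,7}: no change
So after constraint 3: D(Z) = {2,3,5}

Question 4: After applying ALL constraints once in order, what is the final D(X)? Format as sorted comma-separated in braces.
Constraint 1 (Z < V) on D(Z)={2,3,5,6,7} D(V)={1,4,6}: Z {2,3,5,6,7}->{2,3,5}; V {1,4,6}->{4,6}
Constraint 2 (Z < X) on D(Z)={2,3,5} D(X)={1,2,5,7}: X {1,2,5,7}->{5,7}
Constraint 3 (Z < X) on D(Z)={2,3,5} D(X)={5,7}: no change
Constraint 4 (X < Z) on D(X)={5,7} D(Z)={2,3,5}: X {5,7}->{}; Z {2,3,5}->{}
So after all 4 constraints: D(X) = {}

Answer: {}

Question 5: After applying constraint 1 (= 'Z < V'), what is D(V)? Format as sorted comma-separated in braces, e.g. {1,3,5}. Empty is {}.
Constraint 1 (Z < V) on D(Z)={2,3,5,6,7} D(V)={1,4,6}: Z {2,3,5,6,7}->{2,3,5}; V {1,4,6}->{4,6}
So after constraint 1: D(V) = {4,6}

Answer: {4,6}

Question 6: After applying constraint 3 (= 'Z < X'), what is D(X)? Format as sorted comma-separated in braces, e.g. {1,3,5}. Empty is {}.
Constraint 1 (Z < V) on D(Z)={2,3,5,6,7} D(V)={1,4,6}: Z {2,3,5,6,7}->{2,3,5}; V {1,4,6}->{4,6}
Constraint 2 (Z < X) on D(Z)={2,3,5} D(X)={1,2,5,7}: X {1,2,5,7}->{5,7}
Constraint 3 (Z < X) on D(Z)={2,3,5} D(X)={5,7}: no change
So after constraint 3: D(X) = {5,7}

Answer: {5,7}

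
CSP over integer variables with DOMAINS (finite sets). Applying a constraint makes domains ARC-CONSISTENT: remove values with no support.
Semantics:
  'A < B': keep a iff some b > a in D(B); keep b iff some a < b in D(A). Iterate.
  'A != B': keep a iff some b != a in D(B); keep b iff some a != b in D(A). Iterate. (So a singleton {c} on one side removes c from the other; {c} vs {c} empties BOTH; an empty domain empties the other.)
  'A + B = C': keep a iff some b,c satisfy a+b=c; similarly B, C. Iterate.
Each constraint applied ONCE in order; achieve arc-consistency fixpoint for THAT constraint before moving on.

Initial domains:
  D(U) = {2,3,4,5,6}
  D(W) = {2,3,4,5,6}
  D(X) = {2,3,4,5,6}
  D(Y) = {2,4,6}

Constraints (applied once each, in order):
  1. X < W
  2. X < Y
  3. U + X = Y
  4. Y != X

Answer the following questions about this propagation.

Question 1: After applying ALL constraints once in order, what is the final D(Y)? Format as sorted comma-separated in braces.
Constraint 1 (X < W) on D(X)={2,3,4,5,6} D(W)={2,3,4,5,6}: X {2,3,4,5,6}->{2,3,4,5}; W {2,3,4,5,6}->{3,4,5,6}
Constraint 2 (X < Y) on D(X)={2,3,4,5} D(Y)={2,4,6}: Y {2,4,6}->{4,6}
Constraint 3 (U + X = Y) on D(U)={2,3,4,5,6} D(X)={2,3,4,5} D(Y)={4,6}: U {2,3,4,5,6}->{2,3,4}; X {2,3,4,5}->{2,3,4}
Constraint 4 (Y != X) on D(Y)={4,6} D(X)={2,3,4}: no change
So after all 4 constraints: D(Y) = {4,6}

Answer: {4,6}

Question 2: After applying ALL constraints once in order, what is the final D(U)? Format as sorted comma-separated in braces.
Answer: {2,3,4}

Derivation:
Constraint 1 (X < W) on D(X)={2,3,4,5,6} D(W)={2,3,4,5,6}: X {2,3,4,5,6}->{2,3,4,5}; W {2,3,4,5,6}->{3,4,5,6}
Constraint 2 (X < Y) on D(X)={2,3,4,5} D(Y)={2,4,6}: Y {2,4,6}->{4,6}
Constraint 3 (U + X = Y) on D(U)={2,3,4,5,6} D(X)={2,3,4,5} D(Y)={4,6}: U {2,3,4,5,6}->{2,3,4}; X {2,3,4,5}->{2,3,4}
Constraint 4 (Y != X) on D(Y)={4,6} D(X)={2,3,4}: no change
So after all 4 constraints: D(U) = {2,3,4}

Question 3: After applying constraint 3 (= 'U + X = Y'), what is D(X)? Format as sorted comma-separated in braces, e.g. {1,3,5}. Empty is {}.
Answer: {2,3,4}

Derivation:
Constraint 1 (X < W) on D(X)={2,3,4,5,6} D(W)={2,3,4,5,6}: X {2,3,4,5,6}->{2,3,4,5}; W {2,3,4,5,6}->{3,4,5,6}
Constraint 2 (X < Y) on D(X)={2,3,4,5} D(Y)={2,4,6}: Y {2,4,6}->{4,6}
Constraint 3 (U + X = Y) on D(U)={2,3,4,5,6} D(X)={2,3,4,5} D(Y)={4,6}: U {2,3,4,5,6}->{2,3,4}; X {2,3,4,5}->{2,3,4}
So after constraint 3: D(X) = {2,3,4}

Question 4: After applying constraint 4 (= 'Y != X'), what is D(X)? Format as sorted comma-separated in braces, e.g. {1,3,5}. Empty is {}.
Constraint 1 (X < W) on D(X)={2,3,4,5,6} D(W)={2,3,4,5,6}: X {2,3,4,5,6}->{2,3,4,5}; W {2,3,4,5,6}->{3,4,5,6}
Constraint 2 (X < Y) on D(X)={2,3,4,5} D(Y)={2,4,6}: Y {2,4,6}->{4,6}
Constraint 3 (U + X = Y) on D(U)={2,3,4,5,6} D(X)={2,3,4,5} D(Y)={4,6}: U {2,3,4,5,6}->{2,3,4}; X {2,3,4,5}->{2,3,4}
Constraint 4 (Y != X) on D(Y)={4,6} D(X)={2,3,4}: no change
So after constraint 4: D(X) = {2,3,4}

Answer: {2,3,4}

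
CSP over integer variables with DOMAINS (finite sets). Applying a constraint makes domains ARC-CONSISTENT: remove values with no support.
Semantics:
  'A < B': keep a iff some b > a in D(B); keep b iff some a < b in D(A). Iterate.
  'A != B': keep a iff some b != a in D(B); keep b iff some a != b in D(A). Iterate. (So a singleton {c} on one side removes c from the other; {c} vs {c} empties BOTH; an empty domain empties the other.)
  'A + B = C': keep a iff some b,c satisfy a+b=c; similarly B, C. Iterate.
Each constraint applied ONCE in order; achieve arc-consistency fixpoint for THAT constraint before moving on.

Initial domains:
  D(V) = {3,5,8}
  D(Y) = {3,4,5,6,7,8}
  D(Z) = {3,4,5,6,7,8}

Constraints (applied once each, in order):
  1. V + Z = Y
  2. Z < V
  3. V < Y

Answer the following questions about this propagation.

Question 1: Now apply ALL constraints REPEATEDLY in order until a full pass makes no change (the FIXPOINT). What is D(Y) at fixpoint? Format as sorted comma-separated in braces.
pass 0 (initial): D(Y)={3,4,5,6,7,8}
pass 1: V {3,5,8}->{5}; Y {3,4,5,6,7,8}->{6,7,8}; Z {3,4,5,6,7,8}->{3,4}
pass 2: Y {6,7,8}->{8}; Z {3,4}->{3}
pass 3: no change
Fixpoint after 3 passes: D(Y) = {8}

Answer: {8}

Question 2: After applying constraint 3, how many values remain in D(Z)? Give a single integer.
Constraint 1 (V + Z = Y) on D(V)={3,5,8} D(Z)={3,4,5,6,7,8} D(Y)={3,4,5,6,7,8}: V {3,5,8}->{3,5}; Z {3,4,5,6,7,8}->{3,4,5}; Y {3,4,5,6,7,8}->{6,7,8}
Constraint 2 (Z < V) on D(Z)={3,4,5} D(V)={3,5}: Z {3,4,5}->{3,4}; V {3,5}->{5}
Constraint 3 (V < Y) on D(V)={5} D(Y)={6,7,8}: no change
So after constraint 3: D(Z)={3,4}, size = 2

Answer: 2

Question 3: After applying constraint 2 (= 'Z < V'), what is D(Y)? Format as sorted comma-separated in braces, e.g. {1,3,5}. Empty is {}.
Constraint 1 (V + Z = Y) on D(V)={3,5,8} D(Z)={3,4,5,6,7,8} D(Y)={3,4,5,6,7,8}: V {3,5,8}->{3,5}; Z {3,4,5,6,7,8}->{3,4,5}; Y {3,4,5,6,7,8}->{6,7,8}
Constraint 2 (Z < V) on D(Z)={3,4,5} D(V)={3,5}: Z {3,4,5}->{3,4}; V {3,5}->{5}
So after constraint 2: D(Y) = {6,7,8}

Answer: {6,7,8}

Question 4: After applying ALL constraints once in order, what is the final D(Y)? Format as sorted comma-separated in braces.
Constraint 1 (V + Z = Y) on D(V)={3,5,8} D(Z)={3,4,5,6,7,8} D(Y)={3,4,5,6,7,8}: V {3,5,8}->{3,5}; Z {3,4,5,6,7,8}->{3,4,5}; Y {3,4,5,6,7,8}->{6,7,8}
Constraint 2 (Z < V) on D(Z)={3,4,5} D(V)={3,5}: Z {3,4,5}->{3,4}; V {3,5}->{5}
Constraint 3 (V < Y) on D(V)={5} D(Y)={6,7,8}: no change
So after all 3 constraints: D(Y) = {6,7,8}

Answer: {6,7,8}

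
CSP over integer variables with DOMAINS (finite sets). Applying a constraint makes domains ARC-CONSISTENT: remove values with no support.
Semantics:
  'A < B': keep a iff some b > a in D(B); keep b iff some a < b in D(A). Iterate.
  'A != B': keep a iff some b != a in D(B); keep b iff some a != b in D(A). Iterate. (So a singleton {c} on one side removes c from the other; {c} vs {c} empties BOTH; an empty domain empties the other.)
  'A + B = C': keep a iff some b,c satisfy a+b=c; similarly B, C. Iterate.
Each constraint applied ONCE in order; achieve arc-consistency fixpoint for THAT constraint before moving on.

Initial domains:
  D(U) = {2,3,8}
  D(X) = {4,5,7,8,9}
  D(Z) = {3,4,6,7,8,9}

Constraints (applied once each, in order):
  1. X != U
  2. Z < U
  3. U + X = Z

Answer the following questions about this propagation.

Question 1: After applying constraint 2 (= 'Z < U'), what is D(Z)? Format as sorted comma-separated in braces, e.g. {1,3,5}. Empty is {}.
Constraint 1 (X != U) on D(X)={4,5,7,8,9} D(U)={2,3,8}: no change
Constraint 2 (Z < U) on D(Z)={3,4,6,7,8,9} D(U)={2,3,8}: Z {3,4,6,7,8,9}->{3,4,6,7}; U {2,3,8}->{8}
So after constraint 2: D(Z) = {3,4,6,7}

Answer: {3,4,6,7}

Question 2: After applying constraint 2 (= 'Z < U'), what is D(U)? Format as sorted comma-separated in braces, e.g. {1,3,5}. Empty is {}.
Constraint 1 (X != U) on D(X)={4,5,7,8,9} D(U)={2,3,8}: no change
Constraint 2 (Z < U) on D(Z)={3,4,6,7,8,9} D(U)={2,3,8}: Z {3,4,6,7,8,9}->{3,4,6,7}; U {2,3,8}->{8}
So after constraint 2: D(U) = {8}

Answer: {8}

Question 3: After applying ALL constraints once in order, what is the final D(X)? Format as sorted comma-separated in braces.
Constraint 1 (X != U) on D(X)={4,5,7,8,9} D(U)={2,3,8}: no change
Constraint 2 (Z < U) on D(Z)={3,4,6,7,8,9} D(U)={2,3,8}: Z {3,4,6,7,8,9}->{3,4,6,7}; U {2,3,8}->{8}
Constraint 3 (U + X = Z) on D(U)={8} D(X)={4,5,7,8,9} D(Z)={3,4,6,7}: U {8}->{}; X {4,5,7,8,9}->{}; Z {3,4,6,7}->{}
So after all 3 constraints: D(X) = {}

Answer: {}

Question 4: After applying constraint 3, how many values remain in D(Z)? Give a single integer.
Constraint 1 (X != U) on D(X)={4,5,7,8,9} D(U)={2,3,8}: no change
Constraint 2 (Z < U) on D(Z)={3,4,6,7,8,9} D(U)={2,3,8}: Z {3,4,6,7,8,9}->{3,4,6,7}; U {2,3,8}->{8}
Constraint 3 (U + X = Z) on D(U)={8} D(X)={4,5,7,8,9} D(Z)={3,4,6,7}: U {8}->{}; X {4,5,7,8,9}->{}; Z {3,4,6,7}->{}
So after constraint 3: D(Z)={}, size = 0

Answer: 0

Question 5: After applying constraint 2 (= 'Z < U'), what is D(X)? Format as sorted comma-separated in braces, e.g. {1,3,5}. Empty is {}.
Answer: {4,5,7,8,9}

Derivation:
Constraint 1 (X != U) on D(X)={4,5,7,8,9} D(U)={2,3,8}: no change
Constraint 2 (Z < U) on D(Z)={3,4,6,7,8,9} D(U)={2,3,8}: Z {3,4,6,7,8,9}->{3,4,6,7}; U {2,3,8}->{8}
So after constraint 2: D(X) = {4,5,7,8,9}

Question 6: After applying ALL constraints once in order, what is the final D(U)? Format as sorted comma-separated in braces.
Answer: {}

Derivation:
Constraint 1 (X != U) on D(X)={4,5,7,8,9} D(U)={2,3,8}: no change
Constraint 2 (Z < U) on D(Z)={3,4,6,7,8,9} D(U)={2,3,8}: Z {3,4,6,7,8,9}->{3,4,6,7}; U {2,3,8}->{8}
Constraint 3 (U + X = Z) on D(U)={8} D(X)={4,5,7,8,9} D(Z)={3,4,6,7}: U {8}->{}; X {4,5,7,8,9}->{}; Z {3,4,6,7}->{}
So after all 3 constraints: D(U) = {}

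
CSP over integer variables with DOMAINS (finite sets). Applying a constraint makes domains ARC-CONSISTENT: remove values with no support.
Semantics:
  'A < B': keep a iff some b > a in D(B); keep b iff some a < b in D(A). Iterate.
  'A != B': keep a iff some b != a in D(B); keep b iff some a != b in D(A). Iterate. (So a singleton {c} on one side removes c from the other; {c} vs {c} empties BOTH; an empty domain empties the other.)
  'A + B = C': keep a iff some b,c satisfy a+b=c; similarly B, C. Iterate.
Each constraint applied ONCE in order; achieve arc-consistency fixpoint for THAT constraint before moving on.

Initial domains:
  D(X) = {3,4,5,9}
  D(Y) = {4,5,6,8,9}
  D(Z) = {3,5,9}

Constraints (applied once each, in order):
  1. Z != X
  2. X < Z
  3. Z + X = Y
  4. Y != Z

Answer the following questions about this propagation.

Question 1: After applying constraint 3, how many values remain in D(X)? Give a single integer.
Constraint 1 (Z != X) on D(Z)={3,5,9} D(X)={3,4,5,9}: no change
Constraint 2 (X < Z) on D(X)={3,4,5,9} D(Z)={3,5,9}: X {3,4,5,9}->{3,4,5}; Z {3,5,9}->{5,9}
Constraint 3 (Z + X = Y) on D(Z)={5,9} D(X)={3,4,5} D(Y)={4,5,6,8,9}: Z {5,9}->{5}; X {3,4,5}->{3,4}; Y {4,5,6,8,9}->{8,9}
So after constraint 3: D(X)={3,4}, size = 2

Answer: 2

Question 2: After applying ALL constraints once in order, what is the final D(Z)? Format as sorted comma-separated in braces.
Answer: {5}

Derivation:
Constraint 1 (Z != X) on D(Z)={3,5,9} D(X)={3,4,5,9}: no change
Constraint 2 (X < Z) on D(X)={3,4,5,9} D(Z)={3,5,9}: X {3,4,5,9}->{3,4,5}; Z {3,5,9}->{5,9}
Constraint 3 (Z + X = Y) on D(Z)={5,9} D(X)={3,4,5} D(Y)={4,5,6,8,9}: Z {5,9}->{5}; X {3,4,5}->{3,4}; Y {4,5,6,8,9}->{8,9}
Constraint 4 (Y != Z) on D(Y)={8,9} D(Z)={5}: no change
So after all 4 constraints: D(Z) = {5}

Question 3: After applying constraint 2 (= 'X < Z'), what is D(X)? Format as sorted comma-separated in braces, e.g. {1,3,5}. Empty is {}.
Constraint 1 (Z != X) on D(Z)={3,5,9} D(X)={3,4,5,9}: no change
Constraint 2 (X < Z) on D(X)={3,4,5,9} D(Z)={3,5,9}: X {3,4,5,9}->{3,4,5}; Z {3,5,9}->{5,9}
So after constraint 2: D(X) = {3,4,5}

Answer: {3,4,5}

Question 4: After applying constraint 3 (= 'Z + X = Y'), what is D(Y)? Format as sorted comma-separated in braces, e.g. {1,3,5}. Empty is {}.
Constraint 1 (Z != X) on D(Z)={3,5,9} D(X)={3,4,5,9}: no change
Constraint 2 (X < Z) on D(X)={3,4,5,9} D(Z)={3,5,9}: X {3,4,5,9}->{3,4,5}; Z {3,5,9}->{5,9}
Constraint 3 (Z + X = Y) on D(Z)={5,9} D(X)={3,4,5} D(Y)={4,5,6,8,9}: Z {5,9}->{5}; X {3,4,5}->{3,4}; Y {4,5,6,8,9}->{8,9}
So after constraint 3: D(Y) = {8,9}

Answer: {8,9}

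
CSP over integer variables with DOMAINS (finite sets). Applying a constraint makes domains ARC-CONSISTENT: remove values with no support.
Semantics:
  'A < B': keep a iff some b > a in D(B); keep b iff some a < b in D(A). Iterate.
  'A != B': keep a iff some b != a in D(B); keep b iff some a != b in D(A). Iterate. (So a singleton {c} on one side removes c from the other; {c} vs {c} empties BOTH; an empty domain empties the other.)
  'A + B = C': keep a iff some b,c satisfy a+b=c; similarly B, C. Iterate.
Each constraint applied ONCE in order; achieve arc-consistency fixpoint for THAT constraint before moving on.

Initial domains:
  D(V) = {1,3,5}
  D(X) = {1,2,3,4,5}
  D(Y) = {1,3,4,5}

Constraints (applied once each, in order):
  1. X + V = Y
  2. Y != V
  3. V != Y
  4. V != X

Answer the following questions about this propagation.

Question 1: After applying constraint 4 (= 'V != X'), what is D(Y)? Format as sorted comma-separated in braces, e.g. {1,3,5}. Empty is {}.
Constraint 1 (X + V = Y) on D(X)={1,2,3,4,5} D(V)={1,3,5} D(Y)={1,3,4,5}: X {1,2,3,4,5}->{1,2,3,4}; V {1,3,5}->{1,3}; Y {1,3,4,5}->{3,4,5}
Constraint 2 (Y != V) on D(Y)={3,4,5} D(V)={1,3}: no change
Constraint 3 (V != Y) on D(V)={1,3} D(Y)={3,4,5}: no change
Constraint 4 (V != X) on D(V)={1,3} D(X)={1,2,3,4}: no change
So after constraint 4: D(Y) = {3,4,5}

Answer: {3,4,5}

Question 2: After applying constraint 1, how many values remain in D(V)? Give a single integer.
Answer: 2

Derivation:
Constraint 1 (X + V = Y) on D(X)={1,2,3,4,5} D(V)={1,3,5} D(Y)={1,3,4,5}: X {1,2,3,4,5}->{1,2,3,4}; V {1,3,5}->{1,3}; Y {1,3,4,5}->{3,4,5}
So after constraint 1: D(V)={1,3}, size = 2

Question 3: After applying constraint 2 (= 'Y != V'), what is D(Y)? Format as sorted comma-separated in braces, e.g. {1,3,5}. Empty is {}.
Answer: {3,4,5}

Derivation:
Constraint 1 (X + V = Y) on D(X)={1,2,3,4,5} D(V)={1,3,5} D(Y)={1,3,4,5}: X {1,2,3,4,5}->{1,2,3,4}; V {1,3,5}->{1,3}; Y {1,3,4,5}->{3,4,5}
Constraint 2 (Y != V) on D(Y)={3,4,5} D(V)={1,3}: no change
So after constraint 2: D(Y) = {3,4,5}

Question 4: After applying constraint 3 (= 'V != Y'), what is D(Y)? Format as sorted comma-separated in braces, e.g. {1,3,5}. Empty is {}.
Answer: {3,4,5}

Derivation:
Constraint 1 (X + V = Y) on D(X)={1,2,3,4,5} D(V)={1,3,5} D(Y)={1,3,4,5}: X {1,2,3,4,5}->{1,2,3,4}; V {1,3,5}->{1,3}; Y {1,3,4,5}->{3,4,5}
Constraint 2 (Y != V) on D(Y)={3,4,5} D(V)={1,3}: no change
Constraint 3 (V != Y) on D(V)={1,3} D(Y)={3,4,5}: no change
So after constraint 3: D(Y) = {3,4,5}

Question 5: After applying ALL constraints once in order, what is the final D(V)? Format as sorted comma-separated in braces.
Constraint 1 (X + V = Y) on D(X)={1,2,3,4,5} D(V)={1,3,5} D(Y)={1,3,4,5}: X {1,2,3,4,5}->{1,2,3,4}; V {1,3,5}->{1,3}; Y {1,3,4,5}->{3,4,5}
Constraint 2 (Y != V) on D(Y)={3,4,5} D(V)={1,3}: no change
Constraint 3 (V != Y) on D(V)={1,3} D(Y)={3,4,5}: no change
Constraint 4 (V != X) on D(V)={1,3} D(X)={1,2,3,4}: no change
So after all 4 constraints: D(V) = {1,3}

Answer: {1,3}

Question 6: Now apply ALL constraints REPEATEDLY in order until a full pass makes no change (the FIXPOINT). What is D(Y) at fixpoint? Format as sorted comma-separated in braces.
pass 0 (initial): D(Y)={1,3,4,5}
pass 1: V {1,3,5}->{1,3}; X {1,2,3,4,5}->{1,2,3,4}; Y {1,3,4,5}->{3,4,5}
pass 2: no change
Fixpoint after 2 passes: D(Y) = {3,4,5}

Answer: {3,4,5}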